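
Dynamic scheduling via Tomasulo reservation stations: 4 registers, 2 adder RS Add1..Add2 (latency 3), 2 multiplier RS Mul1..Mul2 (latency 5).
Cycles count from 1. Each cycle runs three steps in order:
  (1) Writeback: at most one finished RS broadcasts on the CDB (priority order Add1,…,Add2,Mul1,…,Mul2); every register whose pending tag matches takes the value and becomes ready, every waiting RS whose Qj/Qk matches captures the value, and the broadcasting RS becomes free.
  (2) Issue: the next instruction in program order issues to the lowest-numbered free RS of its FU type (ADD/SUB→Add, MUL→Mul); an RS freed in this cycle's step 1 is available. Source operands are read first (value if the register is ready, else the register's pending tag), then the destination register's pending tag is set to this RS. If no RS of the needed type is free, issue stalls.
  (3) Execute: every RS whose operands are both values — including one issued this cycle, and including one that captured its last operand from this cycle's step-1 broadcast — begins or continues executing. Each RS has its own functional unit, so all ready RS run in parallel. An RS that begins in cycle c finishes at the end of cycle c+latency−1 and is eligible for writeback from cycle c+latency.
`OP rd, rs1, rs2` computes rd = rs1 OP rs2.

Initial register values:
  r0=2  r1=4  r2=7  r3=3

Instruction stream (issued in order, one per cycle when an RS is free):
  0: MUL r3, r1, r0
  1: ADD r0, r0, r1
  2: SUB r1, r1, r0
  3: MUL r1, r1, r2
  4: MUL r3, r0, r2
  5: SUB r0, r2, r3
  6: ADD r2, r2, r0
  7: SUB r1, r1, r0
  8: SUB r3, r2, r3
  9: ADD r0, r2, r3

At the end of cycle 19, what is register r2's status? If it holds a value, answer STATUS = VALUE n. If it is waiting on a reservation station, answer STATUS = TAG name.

c1: issue MUL r3<-Mul1 | r0:2,r1:4,r2:7,r3:Mul1
c2: issue ADD r0<-Add1 | r0:Add1,r1:4,r2:7,r3:Mul1
c3: issue SUB r1<-Add2 | r0:Add1,r1:Add2,r2:7,r3:Mul1
c4: issue MUL r1<-Mul2 | r0:Add1,r1:Mul2,r2:7,r3:Mul1
c5: CDB Add1=6; stall | r0:6,r1:Mul2,r2:7,r3:Mul1
c6: CDB Mul1=8; issue MUL r3<-Mul1 | r0:6,r1:Mul2,r2:7,r3:Mul1
c7: issue SUB r0<-Add1 | r0:Add1,r1:Mul2,r2:7,r3:Mul1
c8: CDB Add2=-2; issue ADD r2<-Add2 | r0:Add1,r1:Mul2,r2:Add2,r3:Mul1
c9: stall | r0:Add1,r1:Mul2,r2:Add2,r3:Mul1
c10: stall | r0:Add1,r1:Mul2,r2:Add2,r3:Mul1
c11: CDB Mul1=42; stall | r0:Add1,r1:Mul2,r2:Add2,r3:42
c12: stall | r0:Add1,r1:Mul2,r2:Add2,r3:42
c13: CDB Mul2=-14; stall | r0:Add1,r1:-14,r2:Add2,r3:42
c14: CDB Add1=-35; issue SUB r1<-Add1 | r0:-35,r1:Add1,r2:Add2,r3:42
c15: stall | r0:-35,r1:Add1,r2:Add2,r3:42
c16: stall | r0:-35,r1:Add1,r2:Add2,r3:42
c17: CDB Add1=21; issue SUB r3<-Add1 | r0:-35,r1:21,r2:Add2,r3:Add1
c18: CDB Add2=-28; issue ADD r0<-Add2 | r0:Add2,r1:21,r2:-28,r3:Add1
c19: - | r0:Add2,r1:21,r2:-28,r3:Add1

STATUS = VALUE -28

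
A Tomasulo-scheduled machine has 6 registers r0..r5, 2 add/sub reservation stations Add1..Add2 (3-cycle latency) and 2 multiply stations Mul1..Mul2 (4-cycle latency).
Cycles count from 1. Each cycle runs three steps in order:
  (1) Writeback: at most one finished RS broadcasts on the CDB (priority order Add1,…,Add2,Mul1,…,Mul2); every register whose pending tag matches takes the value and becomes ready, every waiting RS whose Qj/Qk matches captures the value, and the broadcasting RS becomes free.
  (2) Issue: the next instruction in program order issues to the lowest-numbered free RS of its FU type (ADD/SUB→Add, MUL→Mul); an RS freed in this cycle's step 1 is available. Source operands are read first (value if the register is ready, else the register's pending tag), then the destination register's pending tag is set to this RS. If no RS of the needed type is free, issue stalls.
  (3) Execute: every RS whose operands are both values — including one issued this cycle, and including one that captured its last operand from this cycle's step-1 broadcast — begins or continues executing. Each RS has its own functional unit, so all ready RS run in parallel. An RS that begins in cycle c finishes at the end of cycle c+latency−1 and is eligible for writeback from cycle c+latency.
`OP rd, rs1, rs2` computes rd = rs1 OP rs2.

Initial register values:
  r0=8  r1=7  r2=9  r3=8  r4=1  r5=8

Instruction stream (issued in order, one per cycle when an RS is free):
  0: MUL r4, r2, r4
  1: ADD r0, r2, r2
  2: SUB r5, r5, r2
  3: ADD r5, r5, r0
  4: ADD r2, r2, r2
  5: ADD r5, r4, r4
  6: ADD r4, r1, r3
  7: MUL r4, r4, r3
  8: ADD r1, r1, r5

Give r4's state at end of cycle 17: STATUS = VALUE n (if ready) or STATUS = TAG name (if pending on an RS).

STATUS = VALUE 120

c1: issue MUL r4<-Mul1 | r0:8,r1:7,r2:9,r3:8,r4:Mul1,r5:8
c2: issue ADD r0<-Add1 | r0:Add1,r1:7,r2:9,r3:8,r4:Mul1,r5:8
c3: issue SUB r5<-Add2 | r0:Add1,r1:7,r2:9,r3:8,r4:Mul1,r5:Add2
c4: stall | r0:Add1,r1:7,r2:9,r3:8,r4:Mul1,r5:Add2
c5: CDB Add1=18; issue ADD r5<-Add1 | r0:18,r1:7,r2:9,r3:8,r4:Mul1,r5:Add1
c6: CDB Add2=-1; issue ADD r2<-Add2 | r0:18,r1:7,r2:Add2,r3:8,r4:Mul1,r5:Add1
c7: CDB Mul1=9; stall | r0:18,r1:7,r2:Add2,r3:8,r4:9,r5:Add1
c8: stall | r0:18,r1:7,r2:Add2,r3:8,r4:9,r5:Add1
c9: CDB Add1=17; issue ADD r5<-Add1 | r0:18,r1:7,r2:Add2,r3:8,r4:9,r5:Add1
c10: CDB Add2=18; issue ADD r4<-Add2 | r0:18,r1:7,r2:18,r3:8,r4:Add2,r5:Add1
c11: issue MUL r4<-Mul1 | r0:18,r1:7,r2:18,r3:8,r4:Mul1,r5:Add1
c12: CDB Add1=18; issue ADD r1<-Add1 | r0:18,r1:Add1,r2:18,r3:8,r4:Mul1,r5:18
c13: CDB Add2=15 | r0:18,r1:Add1,r2:18,r3:8,r4:Mul1,r5:18
c14: - | r0:18,r1:Add1,r2:18,r3:8,r4:Mul1,r5:18
c15: CDB Add1=25 | r0:18,r1:25,r2:18,r3:8,r4:Mul1,r5:18
c16: - | r0:18,r1:25,r2:18,r3:8,r4:Mul1,r5:18
c17: CDB Mul1=120 | r0:18,r1:25,r2:18,r3:8,r4:120,r5:18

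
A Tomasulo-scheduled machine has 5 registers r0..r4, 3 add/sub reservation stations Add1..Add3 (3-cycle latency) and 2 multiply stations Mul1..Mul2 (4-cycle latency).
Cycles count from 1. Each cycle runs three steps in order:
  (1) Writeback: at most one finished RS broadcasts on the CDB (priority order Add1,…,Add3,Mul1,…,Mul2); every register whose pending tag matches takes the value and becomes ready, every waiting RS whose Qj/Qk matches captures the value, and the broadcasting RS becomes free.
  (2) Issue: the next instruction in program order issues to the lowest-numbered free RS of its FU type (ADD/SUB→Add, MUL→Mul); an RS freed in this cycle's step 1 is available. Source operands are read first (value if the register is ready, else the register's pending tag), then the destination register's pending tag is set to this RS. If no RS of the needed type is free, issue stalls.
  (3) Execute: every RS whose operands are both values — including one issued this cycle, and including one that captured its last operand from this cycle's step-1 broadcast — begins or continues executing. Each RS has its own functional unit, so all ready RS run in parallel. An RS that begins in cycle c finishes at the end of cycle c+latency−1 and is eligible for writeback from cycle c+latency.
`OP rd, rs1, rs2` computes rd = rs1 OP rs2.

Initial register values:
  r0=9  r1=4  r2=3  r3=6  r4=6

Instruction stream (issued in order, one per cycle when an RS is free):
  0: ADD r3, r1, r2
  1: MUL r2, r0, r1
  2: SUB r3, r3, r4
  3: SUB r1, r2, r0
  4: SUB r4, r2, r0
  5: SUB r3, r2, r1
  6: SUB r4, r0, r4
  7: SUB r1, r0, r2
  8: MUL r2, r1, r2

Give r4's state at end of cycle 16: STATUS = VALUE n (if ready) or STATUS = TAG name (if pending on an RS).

  c1: issue ADD r3<-Add1  regs: r0:9,r1:4,r2:3,r3:Add1,r4:6
  c2: issue MUL r2<-Mul1  regs: r0:9,r1:4,r2:Mul1,r3:Add1,r4:6
  c3: issue SUB r3<-Add2  regs: r0:9,r1:4,r2:Mul1,r3:Add2,r4:6
  c4: CDB Add1=7; issue SUB r1<-Add1  regs: r0:9,r1:Add1,r2:Mul1,r3:Add2,r4:6
  c5: issue SUB r4<-Add3  regs: r0:9,r1:Add1,r2:Mul1,r3:Add2,r4:Add3
  c6: CDB Mul1=36; stall  regs: r0:9,r1:Add1,r2:36,r3:Add2,r4:Add3
  c7: CDB Add2=1; issue SUB r3<-Add2  regs: r0:9,r1:Add1,r2:36,r3:Add2,r4:Add3
  c8: stall  regs: r0:9,r1:Add1,r2:36,r3:Add2,r4:Add3
  c9: CDB Add1=27; issue SUB r4<-Add1  regs: r0:9,r1:27,r2:36,r3:Add2,r4:Add1
  c10: CDB Add3=27; issue SUB r1<-Add3  regs: r0:9,r1:Add3,r2:36,r3:Add2,r4:Add1
  c11: issue MUL r2<-Mul1  regs: r0:9,r1:Add3,r2:Mul1,r3:Add2,r4:Add1
  c12: CDB Add2=9  regs: r0:9,r1:Add3,r2:Mul1,r3:9,r4:Add1
  c13: CDB Add1=-18  regs: r0:9,r1:Add3,r2:Mul1,r3:9,r4:-18
  c14: CDB Add3=-27  regs: r0:9,r1:-27,r2:Mul1,r3:9,r4:-18
  c15: -  regs: r0:9,r1:-27,r2:Mul1,r3:9,r4:-18
  c16: -  regs: r0:9,r1:-27,r2:Mul1,r3:9,r4:-18

STATUS = VALUE -18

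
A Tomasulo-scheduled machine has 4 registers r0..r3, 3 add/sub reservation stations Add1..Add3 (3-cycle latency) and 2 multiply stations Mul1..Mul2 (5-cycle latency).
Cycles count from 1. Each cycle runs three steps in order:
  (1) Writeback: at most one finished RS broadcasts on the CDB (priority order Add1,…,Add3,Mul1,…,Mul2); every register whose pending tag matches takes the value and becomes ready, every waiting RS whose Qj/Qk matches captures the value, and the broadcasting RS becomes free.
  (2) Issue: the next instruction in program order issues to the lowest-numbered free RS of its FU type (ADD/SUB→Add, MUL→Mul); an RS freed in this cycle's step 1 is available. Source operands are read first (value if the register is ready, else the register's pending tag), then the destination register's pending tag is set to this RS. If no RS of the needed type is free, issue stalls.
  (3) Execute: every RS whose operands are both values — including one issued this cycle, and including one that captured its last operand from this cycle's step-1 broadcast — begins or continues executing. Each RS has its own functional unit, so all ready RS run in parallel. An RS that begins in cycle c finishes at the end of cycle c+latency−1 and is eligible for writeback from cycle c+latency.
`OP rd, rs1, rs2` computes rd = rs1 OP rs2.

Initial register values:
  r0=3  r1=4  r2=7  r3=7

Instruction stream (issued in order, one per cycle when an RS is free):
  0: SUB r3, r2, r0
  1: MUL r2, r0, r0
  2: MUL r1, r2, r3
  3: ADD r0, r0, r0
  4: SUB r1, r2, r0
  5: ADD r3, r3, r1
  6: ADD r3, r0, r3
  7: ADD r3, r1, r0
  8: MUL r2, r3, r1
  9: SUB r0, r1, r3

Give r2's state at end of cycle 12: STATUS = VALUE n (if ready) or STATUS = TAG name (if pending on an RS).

cycle 1: issue SUB r3<-Add1 // r0:3,r1:4,r2:7,r3:Add1
cycle 2: issue MUL r2<-Mul1 // r0:3,r1:4,r2:Mul1,r3:Add1
cycle 3: issue MUL r1<-Mul2 // r0:3,r1:Mul2,r2:Mul1,r3:Add1
cycle 4: CDB Add1=4; issue ADD r0<-Add1 // r0:Add1,r1:Mul2,r2:Mul1,r3:4
cycle 5: issue SUB r1<-Add2 // r0:Add1,r1:Add2,r2:Mul1,r3:4
cycle 6: issue ADD r3<-Add3 // r0:Add1,r1:Add2,r2:Mul1,r3:Add3
cycle 7: CDB Add1=6; issue ADD r3<-Add1 // r0:6,r1:Add2,r2:Mul1,r3:Add1
cycle 8: CDB Mul1=9; stall // r0:6,r1:Add2,r2:9,r3:Add1
cycle 9: stall // r0:6,r1:Add2,r2:9,r3:Add1
cycle 10: stall // r0:6,r1:Add2,r2:9,r3:Add1
cycle 11: CDB Add2=3; issue ADD r3<-Add2 // r0:6,r1:3,r2:9,r3:Add2
cycle 12: issue MUL r2<-Mul1 // r0:6,r1:3,r2:Mul1,r3:Add2

STATUS = TAG Mul1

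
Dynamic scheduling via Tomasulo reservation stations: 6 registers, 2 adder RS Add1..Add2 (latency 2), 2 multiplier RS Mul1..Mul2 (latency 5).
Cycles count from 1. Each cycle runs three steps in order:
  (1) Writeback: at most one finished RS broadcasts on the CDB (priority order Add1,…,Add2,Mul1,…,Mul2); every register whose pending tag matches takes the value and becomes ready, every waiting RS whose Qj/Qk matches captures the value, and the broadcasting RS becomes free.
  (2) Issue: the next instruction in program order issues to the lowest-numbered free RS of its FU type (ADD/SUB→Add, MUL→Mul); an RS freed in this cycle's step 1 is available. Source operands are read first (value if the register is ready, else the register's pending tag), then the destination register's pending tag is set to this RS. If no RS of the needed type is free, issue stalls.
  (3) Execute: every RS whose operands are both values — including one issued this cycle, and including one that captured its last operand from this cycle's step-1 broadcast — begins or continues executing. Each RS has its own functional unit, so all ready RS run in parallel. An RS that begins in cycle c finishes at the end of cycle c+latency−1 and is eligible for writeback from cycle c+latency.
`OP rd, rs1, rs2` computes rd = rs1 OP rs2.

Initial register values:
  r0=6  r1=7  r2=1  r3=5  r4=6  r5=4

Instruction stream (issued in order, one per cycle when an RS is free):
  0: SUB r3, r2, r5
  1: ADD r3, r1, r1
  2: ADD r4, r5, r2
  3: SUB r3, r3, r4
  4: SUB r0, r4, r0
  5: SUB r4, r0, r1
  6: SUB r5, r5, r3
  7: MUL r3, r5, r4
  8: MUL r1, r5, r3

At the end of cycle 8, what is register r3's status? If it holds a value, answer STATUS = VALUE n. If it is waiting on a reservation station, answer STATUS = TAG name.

STATUS = VALUE 9

cycle 1: issue SUB r3<-Add1 // r0:6,r1:7,r2:1,r3:Add1,r4:6,r5:4
cycle 2: issue ADD r3<-Add2 // r0:6,r1:7,r2:1,r3:Add2,r4:6,r5:4
cycle 3: CDB Add1=-3; issue ADD r4<-Add1 // r0:6,r1:7,r2:1,r3:Add2,r4:Add1,r5:4
cycle 4: CDB Add2=14; issue SUB r3<-Add2 // r0:6,r1:7,r2:1,r3:Add2,r4:Add1,r5:4
cycle 5: CDB Add1=5; issue SUB r0<-Add1 // r0:Add1,r1:7,r2:1,r3:Add2,r4:5,r5:4
cycle 6: stall // r0:Add1,r1:7,r2:1,r3:Add2,r4:5,r5:4
cycle 7: CDB Add1=-1; issue SUB r4<-Add1 // r0:-1,r1:7,r2:1,r3:Add2,r4:Add1,r5:4
cycle 8: CDB Add2=9; issue SUB r5<-Add2 // r0:-1,r1:7,r2:1,r3:9,r4:Add1,r5:Add2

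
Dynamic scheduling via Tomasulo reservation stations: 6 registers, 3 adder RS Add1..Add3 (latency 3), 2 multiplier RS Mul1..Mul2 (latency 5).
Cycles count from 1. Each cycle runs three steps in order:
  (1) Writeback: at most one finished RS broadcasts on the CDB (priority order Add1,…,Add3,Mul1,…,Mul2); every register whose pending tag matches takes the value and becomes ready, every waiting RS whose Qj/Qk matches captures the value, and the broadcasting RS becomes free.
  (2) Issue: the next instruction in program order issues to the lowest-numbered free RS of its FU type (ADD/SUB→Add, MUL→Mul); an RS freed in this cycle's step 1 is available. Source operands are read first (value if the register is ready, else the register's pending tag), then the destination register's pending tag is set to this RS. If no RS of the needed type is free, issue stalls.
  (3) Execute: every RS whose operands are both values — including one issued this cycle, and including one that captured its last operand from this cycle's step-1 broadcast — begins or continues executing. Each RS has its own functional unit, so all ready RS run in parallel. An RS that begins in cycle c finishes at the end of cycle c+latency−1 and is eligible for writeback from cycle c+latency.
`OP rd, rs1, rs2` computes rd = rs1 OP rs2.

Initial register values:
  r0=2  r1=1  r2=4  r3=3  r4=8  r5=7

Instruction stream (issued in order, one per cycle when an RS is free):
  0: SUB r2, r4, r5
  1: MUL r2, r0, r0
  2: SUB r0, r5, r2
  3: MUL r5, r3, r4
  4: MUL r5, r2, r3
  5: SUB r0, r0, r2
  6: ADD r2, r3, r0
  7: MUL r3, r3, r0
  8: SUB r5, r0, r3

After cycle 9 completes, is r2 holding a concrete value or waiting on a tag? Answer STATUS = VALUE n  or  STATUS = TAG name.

STATUS = TAG Add3

cycle 1: issue SUB r2<-Add1 // r0:2,r1:1,r2:Add1,r3:3,r4:8,r5:7
cycle 2: issue MUL r2<-Mul1 // r0:2,r1:1,r2:Mul1,r3:3,r4:8,r5:7
cycle 3: issue SUB r0<-Add2 // r0:Add2,r1:1,r2:Mul1,r3:3,r4:8,r5:7
cycle 4: CDB Add1=1; issue MUL r5<-Mul2 // r0:Add2,r1:1,r2:Mul1,r3:3,r4:8,r5:Mul2
cycle 5: stall // r0:Add2,r1:1,r2:Mul1,r3:3,r4:8,r5:Mul2
cycle 6: stall // r0:Add2,r1:1,r2:Mul1,r3:3,r4:8,r5:Mul2
cycle 7: CDB Mul1=4; issue MUL r5<-Mul1 // r0:Add2,r1:1,r2:4,r3:3,r4:8,r5:Mul1
cycle 8: issue SUB r0<-Add1 // r0:Add1,r1:1,r2:4,r3:3,r4:8,r5:Mul1
cycle 9: CDB Mul2=24; issue ADD r2<-Add3 // r0:Add1,r1:1,r2:Add3,r3:3,r4:8,r5:Mul1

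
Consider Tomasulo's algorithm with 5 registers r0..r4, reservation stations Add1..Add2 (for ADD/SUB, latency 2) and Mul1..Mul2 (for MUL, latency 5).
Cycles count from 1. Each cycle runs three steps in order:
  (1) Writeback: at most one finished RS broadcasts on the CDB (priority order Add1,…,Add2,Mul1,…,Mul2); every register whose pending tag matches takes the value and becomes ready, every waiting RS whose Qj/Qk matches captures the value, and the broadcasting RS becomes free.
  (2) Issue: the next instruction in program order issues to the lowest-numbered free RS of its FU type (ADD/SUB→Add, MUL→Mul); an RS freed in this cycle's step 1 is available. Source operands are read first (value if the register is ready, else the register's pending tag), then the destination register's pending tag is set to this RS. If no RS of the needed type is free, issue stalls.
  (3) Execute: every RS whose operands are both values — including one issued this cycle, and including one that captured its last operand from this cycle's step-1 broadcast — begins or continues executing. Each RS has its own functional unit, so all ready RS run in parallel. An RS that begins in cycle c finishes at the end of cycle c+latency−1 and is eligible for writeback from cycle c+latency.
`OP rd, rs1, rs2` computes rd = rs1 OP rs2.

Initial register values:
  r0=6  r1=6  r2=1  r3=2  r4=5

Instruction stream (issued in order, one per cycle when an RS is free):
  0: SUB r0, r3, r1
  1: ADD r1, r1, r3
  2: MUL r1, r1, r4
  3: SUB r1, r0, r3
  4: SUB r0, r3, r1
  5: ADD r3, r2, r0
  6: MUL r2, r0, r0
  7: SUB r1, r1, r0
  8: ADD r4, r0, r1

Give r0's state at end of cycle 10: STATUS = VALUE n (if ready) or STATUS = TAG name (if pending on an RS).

STATUS = VALUE 8

c1: issue SUB r0<-Add1 | r0:Add1,r1:6,r2:1,r3:2,r4:5
c2: issue ADD r1<-Add2 | r0:Add1,r1:Add2,r2:1,r3:2,r4:5
c3: CDB Add1=-4; issue MUL r1<-Mul1 | r0:-4,r1:Mul1,r2:1,r3:2,r4:5
c4: CDB Add2=8; issue SUB r1<-Add1 | r0:-4,r1:Add1,r2:1,r3:2,r4:5
c5: issue SUB r0<-Add2 | r0:Add2,r1:Add1,r2:1,r3:2,r4:5
c6: CDB Add1=-6; issue ADD r3<-Add1 | r0:Add2,r1:-6,r2:1,r3:Add1,r4:5
c7: issue MUL r2<-Mul2 | r0:Add2,r1:-6,r2:Mul2,r3:Add1,r4:5
c8: CDB Add2=8; issue SUB r1<-Add2 | r0:8,r1:Add2,r2:Mul2,r3:Add1,r4:5
c9: CDB Mul1=40; stall | r0:8,r1:Add2,r2:Mul2,r3:Add1,r4:5
c10: CDB Add1=9; issue ADD r4<-Add1 | r0:8,r1:Add2,r2:Mul2,r3:9,r4:Add1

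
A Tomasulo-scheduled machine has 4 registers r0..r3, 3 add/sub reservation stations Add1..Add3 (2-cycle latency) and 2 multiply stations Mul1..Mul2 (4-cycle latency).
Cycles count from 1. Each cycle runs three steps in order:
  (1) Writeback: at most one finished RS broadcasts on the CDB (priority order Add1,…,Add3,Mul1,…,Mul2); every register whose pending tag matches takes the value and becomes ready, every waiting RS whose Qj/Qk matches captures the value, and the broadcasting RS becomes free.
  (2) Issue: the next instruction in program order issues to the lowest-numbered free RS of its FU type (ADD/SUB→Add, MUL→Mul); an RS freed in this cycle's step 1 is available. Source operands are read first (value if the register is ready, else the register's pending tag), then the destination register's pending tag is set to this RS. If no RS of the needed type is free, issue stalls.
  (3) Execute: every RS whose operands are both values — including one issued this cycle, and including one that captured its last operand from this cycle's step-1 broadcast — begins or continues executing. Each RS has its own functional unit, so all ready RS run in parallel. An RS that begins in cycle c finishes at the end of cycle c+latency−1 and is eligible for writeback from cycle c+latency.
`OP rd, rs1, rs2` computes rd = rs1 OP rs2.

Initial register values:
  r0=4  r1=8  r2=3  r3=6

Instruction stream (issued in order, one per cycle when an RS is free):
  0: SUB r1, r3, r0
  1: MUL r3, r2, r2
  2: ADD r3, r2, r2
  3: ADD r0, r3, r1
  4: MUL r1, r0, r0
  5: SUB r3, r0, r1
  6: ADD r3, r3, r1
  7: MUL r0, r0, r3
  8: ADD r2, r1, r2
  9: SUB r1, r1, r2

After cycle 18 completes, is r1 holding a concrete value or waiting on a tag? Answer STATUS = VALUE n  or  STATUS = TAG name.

  c1: issue SUB r1<-Add1  regs: r0:4,r1:Add1,r2:3,r3:6
  c2: issue MUL r3<-Mul1  regs: r0:4,r1:Add1,r2:3,r3:Mul1
  c3: CDB Add1=2; issue ADD r3<-Add1  regs: r0:4,r1:2,r2:3,r3:Add1
  c4: issue ADD r0<-Add2  regs: r0:Add2,r1:2,r2:3,r3:Add1
  c5: CDB Add1=6; issue MUL r1<-Mul2  regs: r0:Add2,r1:Mul2,r2:3,r3:6
  c6: CDB Mul1=9; issue SUB r3<-Add1  regs: r0:Add2,r1:Mul2,r2:3,r3:Add1
  c7: CDB Add2=8; issue ADD r3<-Add2  regs: r0:8,r1:Mul2,r2:3,r3:Add2
  c8: issue MUL r0<-Mul1  regs: r0:Mul1,r1:Mul2,r2:3,r3:Add2
  c9: issue ADD r2<-Add3  regs: r0:Mul1,r1:Mul2,r2:Add3,r3:Add2
  c10: stall  regs: r0:Mul1,r1:Mul2,r2:Add3,r3:Add2
  c11: CDB Mul2=64; stall  regs: r0:Mul1,r1:64,r2:Add3,r3:Add2
  c12: stall  regs: r0:Mul1,r1:64,r2:Add3,r3:Add2
  c13: CDB Add1=-56; issue SUB r1<-Add1  regs: r0:Mul1,r1:Add1,r2:Add3,r3:Add2
  c14: CDB Add3=67  regs: r0:Mul1,r1:Add1,r2:67,r3:Add2
  c15: CDB Add2=8  regs: r0:Mul1,r1:Add1,r2:67,r3:8
  c16: CDB Add1=-3  regs: r0:Mul1,r1:-3,r2:67,r3:8
  c17: -  regs: r0:Mul1,r1:-3,r2:67,r3:8
  c18: -  regs: r0:Mul1,r1:-3,r2:67,r3:8

STATUS = VALUE -3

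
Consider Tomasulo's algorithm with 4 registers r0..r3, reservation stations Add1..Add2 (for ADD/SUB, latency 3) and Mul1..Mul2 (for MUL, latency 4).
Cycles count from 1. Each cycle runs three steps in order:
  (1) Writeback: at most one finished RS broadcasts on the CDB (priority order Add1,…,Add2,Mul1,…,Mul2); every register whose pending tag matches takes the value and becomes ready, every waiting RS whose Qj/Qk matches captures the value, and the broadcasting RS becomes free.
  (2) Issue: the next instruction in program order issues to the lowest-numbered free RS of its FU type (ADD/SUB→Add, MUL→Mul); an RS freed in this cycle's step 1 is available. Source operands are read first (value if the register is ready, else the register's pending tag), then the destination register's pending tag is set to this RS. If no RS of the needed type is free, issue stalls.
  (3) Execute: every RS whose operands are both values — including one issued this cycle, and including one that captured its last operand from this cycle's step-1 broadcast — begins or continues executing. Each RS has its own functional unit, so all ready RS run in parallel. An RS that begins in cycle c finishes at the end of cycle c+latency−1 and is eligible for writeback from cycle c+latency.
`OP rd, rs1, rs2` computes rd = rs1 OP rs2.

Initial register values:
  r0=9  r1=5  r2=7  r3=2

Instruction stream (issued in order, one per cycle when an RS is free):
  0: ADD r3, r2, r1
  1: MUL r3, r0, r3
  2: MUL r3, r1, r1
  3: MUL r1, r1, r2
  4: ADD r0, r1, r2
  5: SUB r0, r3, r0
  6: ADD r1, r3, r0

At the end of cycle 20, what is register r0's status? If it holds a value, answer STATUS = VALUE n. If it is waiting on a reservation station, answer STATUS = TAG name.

  c1: issue ADD r3<-Add1  regs: r0:9,r1:5,r2:7,r3:Add1
  c2: issue MUL r3<-Mul1  regs: r0:9,r1:5,r2:7,r3:Mul1
  c3: issue MUL r3<-Mul2  regs: r0:9,r1:5,r2:7,r3:Mul2
  c4: CDB Add1=12; stall  regs: r0:9,r1:5,r2:7,r3:Mul2
  c5: stall  regs: r0:9,r1:5,r2:7,r3:Mul2
  c6: stall  regs: r0:9,r1:5,r2:7,r3:Mul2
  c7: CDB Mul2=25; issue MUL r1<-Mul2  regs: r0:9,r1:Mul2,r2:7,r3:25
  c8: CDB Mul1=108; issue ADD r0<-Add1  regs: r0:Add1,r1:Mul2,r2:7,r3:25
  c9: issue SUB r0<-Add2  regs: r0:Add2,r1:Mul2,r2:7,r3:25
  c10: stall  regs: r0:Add2,r1:Mul2,r2:7,r3:25
  c11: CDB Mul2=35; stall  regs: r0:Add2,r1:35,r2:7,r3:25
  c12: stall  regs: r0:Add2,r1:35,r2:7,r3:25
  c13: stall  regs: r0:Add2,r1:35,r2:7,r3:25
  c14: CDB Add1=42; issue ADD r1<-Add1  regs: r0:Add2,r1:Add1,r2:7,r3:25
  c15: -  regs: r0:Add2,r1:Add1,r2:7,r3:25
  c16: -  regs: r0:Add2,r1:Add1,r2:7,r3:25
  c17: CDB Add2=-17  regs: r0:-17,r1:Add1,r2:7,r3:25
  c18: -  regs: r0:-17,r1:Add1,r2:7,r3:25
  c19: -  regs: r0:-17,r1:Add1,r2:7,r3:25
  c20: CDB Add1=8  regs: r0:-17,r1:8,r2:7,r3:25

STATUS = VALUE -17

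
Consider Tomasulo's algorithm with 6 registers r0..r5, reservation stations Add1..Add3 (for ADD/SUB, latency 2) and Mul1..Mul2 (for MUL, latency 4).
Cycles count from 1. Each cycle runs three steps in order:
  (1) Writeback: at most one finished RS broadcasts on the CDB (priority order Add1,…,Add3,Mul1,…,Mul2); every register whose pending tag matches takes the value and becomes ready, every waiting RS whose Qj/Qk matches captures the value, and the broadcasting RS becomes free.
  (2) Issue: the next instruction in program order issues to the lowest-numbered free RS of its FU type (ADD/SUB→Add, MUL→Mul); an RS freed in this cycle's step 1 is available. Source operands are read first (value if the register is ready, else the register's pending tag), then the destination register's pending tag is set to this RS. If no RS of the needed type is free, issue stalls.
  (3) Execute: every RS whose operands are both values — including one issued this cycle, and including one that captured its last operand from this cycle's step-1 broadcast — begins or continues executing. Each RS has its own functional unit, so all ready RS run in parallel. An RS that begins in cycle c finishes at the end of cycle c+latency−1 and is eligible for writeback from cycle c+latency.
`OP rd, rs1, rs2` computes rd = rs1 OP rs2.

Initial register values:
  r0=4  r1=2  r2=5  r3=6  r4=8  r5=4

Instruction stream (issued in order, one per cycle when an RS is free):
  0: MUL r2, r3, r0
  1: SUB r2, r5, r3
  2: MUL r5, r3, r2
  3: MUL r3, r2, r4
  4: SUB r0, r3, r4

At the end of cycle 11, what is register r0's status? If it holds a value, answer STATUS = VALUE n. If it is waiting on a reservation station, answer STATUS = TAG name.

cycle 1: issue MUL r2<-Mul1 // r0:4,r1:2,r2:Mul1,r3:6,r4:8,r5:4
cycle 2: issue SUB r2<-Add1 // r0:4,r1:2,r2:Add1,r3:6,r4:8,r5:4
cycle 3: issue MUL r5<-Mul2 // r0:4,r1:2,r2:Add1,r3:6,r4:8,r5:Mul2
cycle 4: CDB Add1=-2; stall // r0:4,r1:2,r2:-2,r3:6,r4:8,r5:Mul2
cycle 5: CDB Mul1=24; issue MUL r3<-Mul1 // r0:4,r1:2,r2:-2,r3:Mul1,r4:8,r5:Mul2
cycle 6: issue SUB r0<-Add1 // r0:Add1,r1:2,r2:-2,r3:Mul1,r4:8,r5:Mul2
cycle 7: - // r0:Add1,r1:2,r2:-2,r3:Mul1,r4:8,r5:Mul2
cycle 8: CDB Mul2=-12 // r0:Add1,r1:2,r2:-2,r3:Mul1,r4:8,r5:-12
cycle 9: CDB Mul1=-16 // r0:Add1,r1:2,r2:-2,r3:-16,r4:8,r5:-12
cycle 10: - // r0:Add1,r1:2,r2:-2,r3:-16,r4:8,r5:-12
cycle 11: CDB Add1=-24 // r0:-24,r1:2,r2:-2,r3:-16,r4:8,r5:-12

STATUS = VALUE -24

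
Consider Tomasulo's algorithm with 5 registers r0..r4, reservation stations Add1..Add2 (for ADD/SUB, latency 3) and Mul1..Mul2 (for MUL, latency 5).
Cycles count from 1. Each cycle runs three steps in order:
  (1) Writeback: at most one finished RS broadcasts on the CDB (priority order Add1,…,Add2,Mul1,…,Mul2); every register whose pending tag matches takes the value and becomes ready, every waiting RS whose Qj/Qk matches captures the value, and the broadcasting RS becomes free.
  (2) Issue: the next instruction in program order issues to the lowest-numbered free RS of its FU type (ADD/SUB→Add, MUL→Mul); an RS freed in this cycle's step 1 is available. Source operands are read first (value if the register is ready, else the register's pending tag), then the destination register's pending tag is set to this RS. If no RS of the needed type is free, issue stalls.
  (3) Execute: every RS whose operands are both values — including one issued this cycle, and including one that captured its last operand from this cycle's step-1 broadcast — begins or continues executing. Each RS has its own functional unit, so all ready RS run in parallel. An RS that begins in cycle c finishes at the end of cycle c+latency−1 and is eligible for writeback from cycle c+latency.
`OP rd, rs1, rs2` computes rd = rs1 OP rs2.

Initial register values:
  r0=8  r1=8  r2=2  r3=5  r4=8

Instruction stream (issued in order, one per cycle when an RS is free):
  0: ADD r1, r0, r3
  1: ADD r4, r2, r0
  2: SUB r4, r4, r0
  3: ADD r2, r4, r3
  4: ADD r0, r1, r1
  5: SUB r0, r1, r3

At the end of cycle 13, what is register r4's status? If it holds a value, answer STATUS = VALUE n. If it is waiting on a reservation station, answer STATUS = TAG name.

cycle 1: issue ADD r1<-Add1 // r0:8,r1:Add1,r2:2,r3:5,r4:8
cycle 2: issue ADD r4<-Add2 // r0:8,r1:Add1,r2:2,r3:5,r4:Add2
cycle 3: stall // r0:8,r1:Add1,r2:2,r3:5,r4:Add2
cycle 4: CDB Add1=13; issue SUB r4<-Add1 // r0:8,r1:13,r2:2,r3:5,r4:Add1
cycle 5: CDB Add2=10; issue ADD r2<-Add2 // r0:8,r1:13,r2:Add2,r3:5,r4:Add1
cycle 6: stall // r0:8,r1:13,r2:Add2,r3:5,r4:Add1
cycle 7: stall // r0:8,r1:13,r2:Add2,r3:5,r4:Add1
cycle 8: CDB Add1=2; issue ADD r0<-Add1 // r0:Add1,r1:13,r2:Add2,r3:5,r4:2
cycle 9: stall // r0:Add1,r1:13,r2:Add2,r3:5,r4:2
cycle 10: stall // r0:Add1,r1:13,r2:Add2,r3:5,r4:2
cycle 11: CDB Add1=26; issue SUB r0<-Add1 // r0:Add1,r1:13,r2:Add2,r3:5,r4:2
cycle 12: CDB Add2=7 // r0:Add1,r1:13,r2:7,r3:5,r4:2
cycle 13: - // r0:Add1,r1:13,r2:7,r3:5,r4:2

STATUS = VALUE 2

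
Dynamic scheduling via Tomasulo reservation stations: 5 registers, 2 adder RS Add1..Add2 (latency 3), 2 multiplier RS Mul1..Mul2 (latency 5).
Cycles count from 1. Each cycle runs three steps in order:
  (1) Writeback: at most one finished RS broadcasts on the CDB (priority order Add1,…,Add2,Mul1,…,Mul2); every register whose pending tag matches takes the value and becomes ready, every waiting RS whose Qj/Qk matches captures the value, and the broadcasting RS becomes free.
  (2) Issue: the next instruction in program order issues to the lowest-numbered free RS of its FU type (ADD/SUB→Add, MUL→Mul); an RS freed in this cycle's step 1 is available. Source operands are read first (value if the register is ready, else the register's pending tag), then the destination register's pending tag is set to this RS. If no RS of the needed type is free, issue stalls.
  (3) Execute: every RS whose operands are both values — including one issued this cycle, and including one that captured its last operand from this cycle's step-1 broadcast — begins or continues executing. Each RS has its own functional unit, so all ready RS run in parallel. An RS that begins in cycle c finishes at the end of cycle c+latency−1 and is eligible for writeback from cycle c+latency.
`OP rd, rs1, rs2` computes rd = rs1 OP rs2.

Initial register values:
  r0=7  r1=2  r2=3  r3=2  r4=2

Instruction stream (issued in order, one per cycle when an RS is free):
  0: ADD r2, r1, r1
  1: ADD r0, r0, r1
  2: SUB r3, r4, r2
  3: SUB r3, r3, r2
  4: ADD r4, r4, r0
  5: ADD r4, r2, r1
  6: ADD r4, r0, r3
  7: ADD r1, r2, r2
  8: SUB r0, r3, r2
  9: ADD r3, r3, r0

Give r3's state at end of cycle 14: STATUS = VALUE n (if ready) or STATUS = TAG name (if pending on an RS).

STATUS = VALUE -6

  c1: issue ADD r2<-Add1  regs: r0:7,r1:2,r2:Add1,r3:2,r4:2
  c2: issue ADD r0<-Add2  regs: r0:Add2,r1:2,r2:Add1,r3:2,r4:2
  c3: stall  regs: r0:Add2,r1:2,r2:Add1,r3:2,r4:2
  c4: CDB Add1=4; issue SUB r3<-Add1  regs: r0:Add2,r1:2,r2:4,r3:Add1,r4:2
  c5: CDB Add2=9; issue SUB r3<-Add2  regs: r0:9,r1:2,r2:4,r3:Add2,r4:2
  c6: stall  regs: r0:9,r1:2,r2:4,r3:Add2,r4:2
  c7: CDB Add1=-2; issue ADD r4<-Add1  regs: r0:9,r1:2,r2:4,r3:Add2,r4:Add1
  c8: stall  regs: r0:9,r1:2,r2:4,r3:Add2,r4:Add1
  c9: stall  regs: r0:9,r1:2,r2:4,r3:Add2,r4:Add1
  c10: CDB Add1=11; issue ADD r4<-Add1  regs: r0:9,r1:2,r2:4,r3:Add2,r4:Add1
  c11: CDB Add2=-6; issue ADD r4<-Add2  regs: r0:9,r1:2,r2:4,r3:-6,r4:Add2
  c12: stall  regs: r0:9,r1:2,r2:4,r3:-6,r4:Add2
  c13: CDB Add1=6; issue ADD r1<-Add1  regs: r0:9,r1:Add1,r2:4,r3:-6,r4:Add2
  c14: CDB Add2=3; issue SUB r0<-Add2  regs: r0:Add2,r1:Add1,r2:4,r3:-6,r4:3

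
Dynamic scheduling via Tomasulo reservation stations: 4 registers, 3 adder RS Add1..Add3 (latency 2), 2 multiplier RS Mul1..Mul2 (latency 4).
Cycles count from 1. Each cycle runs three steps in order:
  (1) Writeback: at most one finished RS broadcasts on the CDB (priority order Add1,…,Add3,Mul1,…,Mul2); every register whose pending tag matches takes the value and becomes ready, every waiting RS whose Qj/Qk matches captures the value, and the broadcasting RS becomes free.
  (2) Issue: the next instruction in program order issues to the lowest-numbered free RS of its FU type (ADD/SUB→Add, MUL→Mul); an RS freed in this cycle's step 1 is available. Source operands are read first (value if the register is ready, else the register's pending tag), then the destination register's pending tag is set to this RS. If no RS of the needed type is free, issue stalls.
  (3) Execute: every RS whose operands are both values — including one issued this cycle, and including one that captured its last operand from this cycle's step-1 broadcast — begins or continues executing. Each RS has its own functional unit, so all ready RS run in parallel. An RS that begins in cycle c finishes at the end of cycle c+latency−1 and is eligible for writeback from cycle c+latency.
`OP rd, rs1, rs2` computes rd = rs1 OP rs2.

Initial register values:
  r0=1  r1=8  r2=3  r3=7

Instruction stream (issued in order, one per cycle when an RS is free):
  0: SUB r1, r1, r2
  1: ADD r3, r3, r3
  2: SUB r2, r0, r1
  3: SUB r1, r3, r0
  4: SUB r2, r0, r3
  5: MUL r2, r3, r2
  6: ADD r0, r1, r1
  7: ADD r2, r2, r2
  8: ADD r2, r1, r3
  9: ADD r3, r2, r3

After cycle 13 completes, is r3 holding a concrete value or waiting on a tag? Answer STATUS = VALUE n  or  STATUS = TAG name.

STATUS = VALUE 41

  c1: issue SUB r1<-Add1  regs: r0:1,r1:Add1,r2:3,r3:7
  c2: issue ADD r3<-Add2  regs: r0:1,r1:Add1,r2:3,r3:Add2
  c3: CDB Add1=5; issue SUB r2<-Add1  regs: r0:1,r1:5,r2:Add1,r3:Add2
  c4: CDB Add2=14; issue SUB r1<-Add2  regs: r0:1,r1:Add2,r2:Add1,r3:14
  c5: CDB Add1=-4; issue SUB r2<-Add1  regs: r0:1,r1:Add2,r2:Add1,r3:14
  c6: CDB Add2=13; issue MUL r2<-Mul1  regs: r0:1,r1:13,r2:Mul1,r3:14
  c7: CDB Add1=-13; issue ADD r0<-Add1  regs: r0:Add1,r1:13,r2:Mul1,r3:14
  c8: issue ADD r2<-Add2  regs: r0:Add1,r1:13,r2:Add2,r3:14
  c9: CDB Add1=26; issue ADD r2<-Add1  regs: r0:26,r1:13,r2:Add1,r3:14
  c10: issue ADD r3<-Add3  regs: r0:26,r1:13,r2:Add1,r3:Add3
  c11: CDB Add1=27  regs: r0:26,r1:13,r2:27,r3:Add3
  c12: CDB Mul1=-182  regs: r0:26,r1:13,r2:27,r3:Add3
  c13: CDB Add3=41  regs: r0:26,r1:13,r2:27,r3:41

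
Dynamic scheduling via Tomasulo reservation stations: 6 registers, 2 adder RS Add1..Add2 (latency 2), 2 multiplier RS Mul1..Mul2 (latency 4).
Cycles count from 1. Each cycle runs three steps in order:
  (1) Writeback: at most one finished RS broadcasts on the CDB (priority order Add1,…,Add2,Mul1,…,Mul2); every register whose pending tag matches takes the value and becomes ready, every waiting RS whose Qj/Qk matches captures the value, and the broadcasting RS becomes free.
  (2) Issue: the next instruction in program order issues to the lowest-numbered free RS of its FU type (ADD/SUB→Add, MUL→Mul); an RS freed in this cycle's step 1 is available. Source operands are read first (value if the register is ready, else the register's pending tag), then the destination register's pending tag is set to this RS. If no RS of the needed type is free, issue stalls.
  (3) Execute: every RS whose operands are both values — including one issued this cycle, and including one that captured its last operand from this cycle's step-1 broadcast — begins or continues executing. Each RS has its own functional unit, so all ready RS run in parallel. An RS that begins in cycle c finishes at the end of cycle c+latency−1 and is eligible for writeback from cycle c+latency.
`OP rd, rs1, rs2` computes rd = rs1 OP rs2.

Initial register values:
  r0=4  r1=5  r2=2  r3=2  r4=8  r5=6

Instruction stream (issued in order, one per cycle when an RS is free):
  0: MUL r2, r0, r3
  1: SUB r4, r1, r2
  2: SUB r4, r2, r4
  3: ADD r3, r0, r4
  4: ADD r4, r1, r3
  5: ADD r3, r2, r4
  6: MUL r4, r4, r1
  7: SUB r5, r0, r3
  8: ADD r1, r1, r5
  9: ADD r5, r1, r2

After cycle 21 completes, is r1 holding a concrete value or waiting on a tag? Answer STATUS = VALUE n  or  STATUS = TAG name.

  c1: issue MUL r2<-Mul1  regs: r0:4,r1:5,r2:Mul1,r3:2,r4:8,r5:6
  c2: issue SUB r4<-Add1  regs: r0:4,r1:5,r2:Mul1,r3:2,r4:Add1,r5:6
  c3: issue SUB r4<-Add2  regs: r0:4,r1:5,r2:Mul1,r3:2,r4:Add2,r5:6
  c4: stall  regs: r0:4,r1:5,r2:Mul1,r3:2,r4:Add2,r5:6
  c5: CDB Mul1=8; stall  regs: r0:4,r1:5,r2:8,r3:2,r4:Add2,r5:6
  c6: stall  regs: r0:4,r1:5,r2:8,r3:2,r4:Add2,r5:6
  c7: CDB Add1=-3; issue ADD r3<-Add1  regs: r0:4,r1:5,r2:8,r3:Add1,r4:Add2,r5:6
  c8: stall  regs: r0:4,r1:5,r2:8,r3:Add1,r4:Add2,r5:6
  c9: CDB Add2=11; issue ADD r4<-Add2  regs: r0:4,r1:5,r2:8,r3:Add1,r4:Add2,r5:6
  c10: stall  regs: r0:4,r1:5,r2:8,r3:Add1,r4:Add2,r5:6
  c11: CDB Add1=15; issue ADD r3<-Add1  regs: r0:4,r1:5,r2:8,r3:Add1,r4:Add2,r5:6
  c12: issue MUL r4<-Mul1  regs: r0:4,r1:5,r2:8,r3:Add1,r4:Mul1,r5:6
  c13: CDB Add2=20; issue SUB r5<-Add2  regs: r0:4,r1:5,r2:8,r3:Add1,r4:Mul1,r5:Add2
  c14: stall  regs: r0:4,r1:5,r2:8,r3:Add1,r4:Mul1,r5:Add2
  c15: CDB Add1=28; issue ADD r1<-Add1  regs: r0:4,r1:Add1,r2:8,r3:28,r4:Mul1,r5:Add2
  c16: stall  regs: r0:4,r1:Add1,r2:8,r3:28,r4:Mul1,r5:Add2
  c17: CDB Add2=-24; issue ADD r5<-Add2  regs: r0:4,r1:Add1,r2:8,r3:28,r4:Mul1,r5:Add2
  c18: CDB Mul1=100  regs: r0:4,r1:Add1,r2:8,r3:28,r4:100,r5:Add2
  c19: CDB Add1=-19  regs: r0:4,r1:-19,r2:8,r3:28,r4:100,r5:Add2
  c20: -  regs: r0:4,r1:-19,r2:8,r3:28,r4:100,r5:Add2
  c21: CDB Add2=-11  regs: r0:4,r1:-19,r2:8,r3:28,r4:100,r5:-11

STATUS = VALUE -19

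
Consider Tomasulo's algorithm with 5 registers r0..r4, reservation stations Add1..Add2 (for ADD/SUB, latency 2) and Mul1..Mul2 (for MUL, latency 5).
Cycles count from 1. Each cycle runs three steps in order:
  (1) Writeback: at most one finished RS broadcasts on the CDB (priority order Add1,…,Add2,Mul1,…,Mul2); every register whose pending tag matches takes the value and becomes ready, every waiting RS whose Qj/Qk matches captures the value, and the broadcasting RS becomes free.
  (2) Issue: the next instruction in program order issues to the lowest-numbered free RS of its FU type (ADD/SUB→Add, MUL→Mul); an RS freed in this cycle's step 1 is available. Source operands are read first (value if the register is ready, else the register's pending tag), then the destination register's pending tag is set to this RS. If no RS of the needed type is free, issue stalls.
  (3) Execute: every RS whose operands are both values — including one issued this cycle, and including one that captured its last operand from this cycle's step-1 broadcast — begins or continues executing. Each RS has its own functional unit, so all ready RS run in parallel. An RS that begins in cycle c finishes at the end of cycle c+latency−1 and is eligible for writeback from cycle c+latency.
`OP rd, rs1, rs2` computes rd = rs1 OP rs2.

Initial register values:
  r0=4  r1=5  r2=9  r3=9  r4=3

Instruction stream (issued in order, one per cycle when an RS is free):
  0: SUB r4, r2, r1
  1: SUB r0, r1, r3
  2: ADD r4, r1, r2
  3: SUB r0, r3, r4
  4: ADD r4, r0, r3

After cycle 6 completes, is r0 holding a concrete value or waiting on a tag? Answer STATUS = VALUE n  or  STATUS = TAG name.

  c1: issue SUB r4<-Add1  regs: r0:4,r1:5,r2:9,r3:9,r4:Add1
  c2: issue SUB r0<-Add2  regs: r0:Add2,r1:5,r2:9,r3:9,r4:Add1
  c3: CDB Add1=4; issue ADD r4<-Add1  regs: r0:Add2,r1:5,r2:9,r3:9,r4:Add1
  c4: CDB Add2=-4; issue SUB r0<-Add2  regs: r0:Add2,r1:5,r2:9,r3:9,r4:Add1
  c5: CDB Add1=14; issue ADD r4<-Add1  regs: r0:Add2,r1:5,r2:9,r3:9,r4:Add1
  c6: -  regs: r0:Add2,r1:5,r2:9,r3:9,r4:Add1

STATUS = TAG Add2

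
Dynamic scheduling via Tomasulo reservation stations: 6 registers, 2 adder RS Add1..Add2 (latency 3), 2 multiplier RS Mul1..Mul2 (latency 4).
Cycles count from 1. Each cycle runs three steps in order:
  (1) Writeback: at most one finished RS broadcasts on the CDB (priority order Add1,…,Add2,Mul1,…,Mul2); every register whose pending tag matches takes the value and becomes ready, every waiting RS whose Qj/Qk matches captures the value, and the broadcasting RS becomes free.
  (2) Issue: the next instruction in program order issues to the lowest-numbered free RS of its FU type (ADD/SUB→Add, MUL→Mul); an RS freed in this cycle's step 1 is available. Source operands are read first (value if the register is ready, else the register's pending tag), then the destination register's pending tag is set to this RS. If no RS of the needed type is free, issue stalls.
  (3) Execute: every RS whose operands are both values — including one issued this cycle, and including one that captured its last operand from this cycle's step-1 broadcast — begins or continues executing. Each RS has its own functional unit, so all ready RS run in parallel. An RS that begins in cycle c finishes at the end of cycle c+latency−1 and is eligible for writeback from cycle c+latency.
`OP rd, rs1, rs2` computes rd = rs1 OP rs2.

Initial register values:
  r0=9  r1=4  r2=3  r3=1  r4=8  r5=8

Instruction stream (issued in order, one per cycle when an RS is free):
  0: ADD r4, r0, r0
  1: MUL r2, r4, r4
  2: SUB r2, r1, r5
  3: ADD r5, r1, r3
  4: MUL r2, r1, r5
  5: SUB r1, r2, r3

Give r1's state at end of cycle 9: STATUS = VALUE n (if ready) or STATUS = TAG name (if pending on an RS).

STATUS = TAG Add2

cycle 1: issue ADD r4<-Add1 // r0:9,r1:4,r2:3,r3:1,r4:Add1,r5:8
cycle 2: issue MUL r2<-Mul1 // r0:9,r1:4,r2:Mul1,r3:1,r4:Add1,r5:8
cycle 3: issue SUB r2<-Add2 // r0:9,r1:4,r2:Add2,r3:1,r4:Add1,r5:8
cycle 4: CDB Add1=18; issue ADD r5<-Add1 // r0:9,r1:4,r2:Add2,r3:1,r4:18,r5:Add1
cycle 5: issue MUL r2<-Mul2 // r0:9,r1:4,r2:Mul2,r3:1,r4:18,r5:Add1
cycle 6: CDB Add2=-4; issue SUB r1<-Add2 // r0:9,r1:Add2,r2:Mul2,r3:1,r4:18,r5:Add1
cycle 7: CDB Add1=5 // r0:9,r1:Add2,r2:Mul2,r3:1,r4:18,r5:5
cycle 8: CDB Mul1=324 // r0:9,r1:Add2,r2:Mul2,r3:1,r4:18,r5:5
cycle 9: - // r0:9,r1:Add2,r2:Mul2,r3:1,r4:18,r5:5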